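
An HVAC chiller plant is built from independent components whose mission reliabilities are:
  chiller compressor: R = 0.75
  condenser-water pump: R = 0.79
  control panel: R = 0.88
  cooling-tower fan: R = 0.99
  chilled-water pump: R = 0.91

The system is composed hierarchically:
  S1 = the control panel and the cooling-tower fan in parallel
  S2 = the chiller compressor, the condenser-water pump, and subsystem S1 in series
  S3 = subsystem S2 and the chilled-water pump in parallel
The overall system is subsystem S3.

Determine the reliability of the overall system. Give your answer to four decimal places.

Parallel (control panel and cooling-tower fan): 1 − (1 − 0.880000)(1 − 0.990000) = 0.998800
Series (chiller compressor, condenser-water pump, and [0.998800]): 0.750000 × 0.790000 × 0.998800 = 0.591789
Parallel ([0.591789] and chilled-water pump): 1 − (1 − 0.591789)(1 − 0.910000) = 0.9633

0.9633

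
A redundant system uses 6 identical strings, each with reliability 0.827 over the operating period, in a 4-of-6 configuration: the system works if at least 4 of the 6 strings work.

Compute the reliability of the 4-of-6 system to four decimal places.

0.9314

R = Σ_{i=4}^{6} C(6,i) p^i (1−p)^{6−i} with p = 0.827
C(6,4)·0.827^4·0.173^2 = 0.209993
C(6,5)·0.827^5·0.173^1 = 0.401536
C(6,6)·0.827^6·0.173^0 = 0.319914
Sum = 0.9314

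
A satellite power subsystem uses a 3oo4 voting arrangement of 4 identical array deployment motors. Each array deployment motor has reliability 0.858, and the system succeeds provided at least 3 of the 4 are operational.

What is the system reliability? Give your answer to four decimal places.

R = Σ_{i=3}^{4} C(4,i) p^i (1−p)^{4−i} with p = 0.858
C(4,3)·0.858^3·0.142^1 = 0.358765
C(4,4)·0.858^4·0.142^0 = 0.541937
Sum = 0.9007

0.9007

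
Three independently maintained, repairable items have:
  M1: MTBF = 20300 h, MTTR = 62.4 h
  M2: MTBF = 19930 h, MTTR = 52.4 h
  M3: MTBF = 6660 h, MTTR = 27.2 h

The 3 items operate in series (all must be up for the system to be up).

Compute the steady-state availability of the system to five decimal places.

A(M1) = MTBF/(MTBF+MTTR) = 20300/(20300+62.4) = 0.996936
A(M2) = MTBF/(MTBF+MTTR) = 19930/(19930+52.4) = 0.997378
A(M3) = MTBF/(MTBF+MTTR) = 6660/(6660+27.2) = 0.995933
Series availability: 0.996936 × 0.997378 × 0.995933 = 0.99028

0.99028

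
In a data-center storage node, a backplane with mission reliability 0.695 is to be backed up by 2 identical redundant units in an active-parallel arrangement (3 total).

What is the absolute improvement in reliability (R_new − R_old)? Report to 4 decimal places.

0.2766

R_before = 0.695
R_after = 1 − (1 − 0.695)^3 = 0.9716
ΔR = 0.9716 − 0.695 = 0.2766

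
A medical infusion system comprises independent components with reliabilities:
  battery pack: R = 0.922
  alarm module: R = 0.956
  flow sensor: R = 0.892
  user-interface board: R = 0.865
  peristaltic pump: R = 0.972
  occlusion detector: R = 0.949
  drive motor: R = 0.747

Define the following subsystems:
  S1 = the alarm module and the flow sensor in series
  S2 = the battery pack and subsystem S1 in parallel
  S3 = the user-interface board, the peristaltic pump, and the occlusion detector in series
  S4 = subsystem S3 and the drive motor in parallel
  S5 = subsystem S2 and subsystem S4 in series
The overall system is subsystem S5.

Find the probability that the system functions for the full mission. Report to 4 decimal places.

0.9380

Series (alarm module and flow sensor): 0.956000 × 0.892000 = 0.852752
Parallel (battery pack and [0.852752]): 1 − (1 − 0.922000)(1 − 0.852752) = 0.988515
Series (user-interface board, peristaltic pump, and occlusion detector): 0.865000 × 0.972000 × 0.949000 = 0.797900
Parallel ([0.797900] and drive motor): 1 − (1 − 0.797900)(1 − 0.747000) = 0.948869
Series ([0.988515] and [0.948869]): 0.988515 × 0.948869 = 0.9380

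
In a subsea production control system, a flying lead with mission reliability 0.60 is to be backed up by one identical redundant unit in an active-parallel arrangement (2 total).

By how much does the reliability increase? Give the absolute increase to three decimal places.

R_before = 0.60
R_after = 1 − (1 − 0.60)^2 = 0.840
ΔR = 0.840 − 0.60 = 0.240

0.240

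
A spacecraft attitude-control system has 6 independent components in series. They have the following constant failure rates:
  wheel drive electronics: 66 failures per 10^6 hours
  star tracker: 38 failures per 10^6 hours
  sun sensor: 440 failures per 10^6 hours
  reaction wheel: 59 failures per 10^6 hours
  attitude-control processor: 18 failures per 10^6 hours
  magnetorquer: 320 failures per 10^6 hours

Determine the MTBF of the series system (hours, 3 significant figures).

1060

Series of exponential components: λ_sys = Σ λ_i
λ_sys = 0.000066 + 0.000038 + 0.00044 + 0.000059 + 0.000018 + 0.00032 = 9.4100e-04 /h
MTBF = 1 / λ_sys = 1060 h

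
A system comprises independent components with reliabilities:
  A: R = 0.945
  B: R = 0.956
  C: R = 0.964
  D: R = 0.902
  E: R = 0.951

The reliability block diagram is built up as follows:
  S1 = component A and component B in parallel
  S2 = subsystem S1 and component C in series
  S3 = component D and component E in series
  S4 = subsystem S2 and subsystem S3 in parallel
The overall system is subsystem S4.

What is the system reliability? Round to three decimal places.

Parallel (A and B): 1 − (1 − 0.94500)(1 − 0.95600) = 0.99758
Series ([0.99758] and C): 0.99758 × 0.96400 = 0.96167
Series (D and E): 0.90200 × 0.95100 = 0.85780
Parallel ([0.96167] and [0.85780]): 1 − (1 − 0.96167)(1 − 0.85780) = 0.995

0.995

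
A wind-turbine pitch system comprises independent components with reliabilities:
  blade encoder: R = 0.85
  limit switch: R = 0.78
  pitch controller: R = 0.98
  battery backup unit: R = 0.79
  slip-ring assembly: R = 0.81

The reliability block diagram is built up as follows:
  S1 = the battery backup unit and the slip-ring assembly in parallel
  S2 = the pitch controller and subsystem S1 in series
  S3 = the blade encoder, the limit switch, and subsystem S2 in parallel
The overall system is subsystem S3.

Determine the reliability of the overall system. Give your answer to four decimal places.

0.9980

Parallel (battery backup unit and slip-ring assembly): 1 − (1 − 0.790000)(1 − 0.810000) = 0.960100
Series (pitch controller and [0.960100]): 0.980000 × 0.960100 = 0.940898
Parallel (blade encoder, limit switch, and [0.940898]): 1 − (1 − 0.850000)(1 − 0.780000)(1 − 0.940898) = 0.9980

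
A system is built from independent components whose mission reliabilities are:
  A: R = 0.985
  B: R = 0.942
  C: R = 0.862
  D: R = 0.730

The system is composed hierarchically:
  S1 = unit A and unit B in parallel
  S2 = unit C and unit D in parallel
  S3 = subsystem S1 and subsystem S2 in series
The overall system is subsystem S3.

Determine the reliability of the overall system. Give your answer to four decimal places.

Parallel (A and B): 1 − (1 − 0.985000)(1 − 0.942000) = 0.999130
Parallel (C and D): 1 − (1 − 0.862000)(1 − 0.730000) = 0.962740
Series ([0.999130] and [0.962740]): 0.999130 × 0.962740 = 0.9619

0.9619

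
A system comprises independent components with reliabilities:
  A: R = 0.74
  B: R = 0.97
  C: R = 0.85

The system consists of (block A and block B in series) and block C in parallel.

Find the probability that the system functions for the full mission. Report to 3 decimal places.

0.958

Series (A and B): 0.74000 × 0.97000 = 0.71780
Parallel ([0.71780] and C): 1 − (1 − 0.71780)(1 − 0.85000) = 0.958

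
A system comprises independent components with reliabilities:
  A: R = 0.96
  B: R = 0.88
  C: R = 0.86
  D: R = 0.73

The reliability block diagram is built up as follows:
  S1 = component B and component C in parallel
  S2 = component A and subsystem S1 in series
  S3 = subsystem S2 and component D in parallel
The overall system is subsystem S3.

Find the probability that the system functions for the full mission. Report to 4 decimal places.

Parallel (B and C): 1 − (1 − 0.880000)(1 − 0.860000) = 0.983200
Series (A and [0.983200]): 0.960000 × 0.983200 = 0.943872
Parallel ([0.943872] and D): 1 − (1 − 0.943872)(1 − 0.730000) = 0.9848

0.9848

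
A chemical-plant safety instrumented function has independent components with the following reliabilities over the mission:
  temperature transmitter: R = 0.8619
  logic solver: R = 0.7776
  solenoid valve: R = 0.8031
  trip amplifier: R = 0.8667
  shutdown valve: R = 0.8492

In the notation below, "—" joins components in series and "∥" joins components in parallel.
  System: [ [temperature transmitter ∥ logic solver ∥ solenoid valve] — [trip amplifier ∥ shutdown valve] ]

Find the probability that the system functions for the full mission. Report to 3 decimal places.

0.974

Parallel (temperature transmitter, logic solver, and solenoid valve): 1 − (1 − 0.86190)(1 − 0.77760)(1 − 0.80310) = 0.99395
Parallel (trip amplifier and shutdown valve): 1 − (1 − 0.86670)(1 − 0.84920) = 0.97990
Series ([0.99395] and [0.97990]): 0.99395 × 0.97990 = 0.974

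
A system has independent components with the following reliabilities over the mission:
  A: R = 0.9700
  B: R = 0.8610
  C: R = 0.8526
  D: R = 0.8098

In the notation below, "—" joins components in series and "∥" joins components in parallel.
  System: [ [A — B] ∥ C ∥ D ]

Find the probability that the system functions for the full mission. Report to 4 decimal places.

Series (A and B): 0.970000 × 0.861000 = 0.835170
Parallel ([0.835170], C, and D): 1 − (1 − 0.835170)(1 − 0.852600)(1 − 0.809800) = 0.9954

0.9954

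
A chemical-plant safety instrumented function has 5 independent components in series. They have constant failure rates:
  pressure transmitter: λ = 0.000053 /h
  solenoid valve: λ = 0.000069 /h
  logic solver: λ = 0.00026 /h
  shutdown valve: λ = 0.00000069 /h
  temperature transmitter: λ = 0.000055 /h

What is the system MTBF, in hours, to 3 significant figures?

2280

Series of exponential components: λ_sys = Σ λ_i
λ_sys = 0.000053 + 0.000069 + 0.00026 + 0.00000069 + 0.000055 = 4.3769e-04 /h
MTBF = 1 / λ_sys = 2280 h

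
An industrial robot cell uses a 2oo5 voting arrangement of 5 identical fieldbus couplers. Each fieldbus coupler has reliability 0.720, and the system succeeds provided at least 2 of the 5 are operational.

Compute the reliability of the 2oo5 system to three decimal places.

0.976

R = Σ_{i=2}^{5} C(5,i) p^i (1−p)^{5−i} with p = 0.720
C(5,2)·0.720^2·0.280^3 = 0.11380
C(5,3)·0.720^3·0.280^2 = 0.29263
C(5,4)·0.720^4·0.280^1 = 0.37623
C(5,5)·0.720^5·0.280^0 = 0.19349
Sum = 0.976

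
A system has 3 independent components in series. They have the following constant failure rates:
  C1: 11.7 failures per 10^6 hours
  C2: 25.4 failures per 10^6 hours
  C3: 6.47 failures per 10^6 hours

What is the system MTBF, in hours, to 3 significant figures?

23000

Series of exponential components: λ_sys = Σ λ_i
λ_sys = 0.0000117 + 0.0000254 + 0.00000647 = 4.3570e-05 /h
MTBF = 1 / λ_sys = 23000 h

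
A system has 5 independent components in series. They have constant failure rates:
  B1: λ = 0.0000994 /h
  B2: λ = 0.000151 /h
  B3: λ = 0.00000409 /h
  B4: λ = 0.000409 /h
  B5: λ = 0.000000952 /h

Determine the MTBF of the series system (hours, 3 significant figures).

Series of exponential components: λ_sys = Σ λ_i
λ_sys = 0.0000994 + 0.000151 + 0.00000409 + 0.000409 + 0.000000952 = 6.6444e-04 /h
MTBF = 1 / λ_sys = 1510 h

1510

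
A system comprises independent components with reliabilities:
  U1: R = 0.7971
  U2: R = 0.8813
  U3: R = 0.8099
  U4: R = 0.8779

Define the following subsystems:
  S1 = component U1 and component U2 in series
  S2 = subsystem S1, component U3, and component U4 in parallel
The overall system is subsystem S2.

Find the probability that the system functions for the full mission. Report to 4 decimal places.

0.9931

Series (U1 and U2): 0.797100 × 0.881300 = 0.702484
Parallel ([0.702484], U3, and U4): 1 − (1 − 0.702484)(1 − 0.809900)(1 − 0.877900) = 0.9931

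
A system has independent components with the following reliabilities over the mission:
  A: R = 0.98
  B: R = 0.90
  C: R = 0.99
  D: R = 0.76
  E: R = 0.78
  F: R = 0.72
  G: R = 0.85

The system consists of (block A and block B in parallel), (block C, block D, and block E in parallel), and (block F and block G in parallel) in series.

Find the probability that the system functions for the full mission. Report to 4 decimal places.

Parallel (A and B): 1 − (1 − 0.980000)(1 − 0.900000) = 0.998000
Parallel (C, D, and E): 1 − (1 − 0.990000)(1 − 0.760000)(1 − 0.780000) = 0.999472
Parallel (F and G): 1 − (1 − 0.720000)(1 − 0.850000) = 0.958000
Series ([0.998000], [0.999472], and [0.958000]): 0.998000 × 0.999472 × 0.958000 = 0.9556

0.9556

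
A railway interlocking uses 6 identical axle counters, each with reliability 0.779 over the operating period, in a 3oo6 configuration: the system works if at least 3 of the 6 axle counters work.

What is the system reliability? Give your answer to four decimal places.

0.9757

R = Σ_{i=3}^{6} C(6,i) p^i (1−p)^{6−i} with p = 0.779
C(6,3)·0.779^3·0.221^3 = 0.102051
C(6,4)·0.779^4·0.221^2 = 0.269790
C(6,5)·0.779^5·0.221^1 = 0.380392
C(6,6)·0.779^6·0.221^0 = 0.223473
Sum = 0.9757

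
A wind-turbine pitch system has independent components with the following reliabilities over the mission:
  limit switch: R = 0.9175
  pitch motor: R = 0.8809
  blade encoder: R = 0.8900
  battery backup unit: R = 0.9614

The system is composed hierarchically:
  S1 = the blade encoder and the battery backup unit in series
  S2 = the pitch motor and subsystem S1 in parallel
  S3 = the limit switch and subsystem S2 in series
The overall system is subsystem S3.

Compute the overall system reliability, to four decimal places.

Series (blade encoder and battery backup unit): 0.890000 × 0.961400 = 0.855646
Parallel (pitch motor and [0.855646]): 1 − (1 − 0.880900)(1 − 0.855646) = 0.982807
Series (limit switch and [0.982807]): 0.917500 × 0.982807 = 0.9017

0.9017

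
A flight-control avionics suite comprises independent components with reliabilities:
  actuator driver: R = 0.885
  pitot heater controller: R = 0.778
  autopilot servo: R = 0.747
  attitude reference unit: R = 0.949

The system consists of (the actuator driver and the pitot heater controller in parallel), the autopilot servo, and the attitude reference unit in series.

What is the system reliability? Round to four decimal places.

0.6908

Parallel (actuator driver and pitot heater controller): 1 − (1 − 0.885000)(1 − 0.778000) = 0.974470
Series ([0.974470], autopilot servo, and attitude reference unit): 0.974470 × 0.747000 × 0.949000 = 0.6908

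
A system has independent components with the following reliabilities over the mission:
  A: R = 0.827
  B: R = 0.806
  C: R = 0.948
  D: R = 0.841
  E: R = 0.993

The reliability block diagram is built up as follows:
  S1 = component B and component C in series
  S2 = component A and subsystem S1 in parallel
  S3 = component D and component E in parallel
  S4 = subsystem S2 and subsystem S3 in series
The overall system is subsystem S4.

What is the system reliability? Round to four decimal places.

0.9581

Series (B and C): 0.806000 × 0.948000 = 0.764088
Parallel (A and [0.764088]): 1 − (1 − 0.827000)(1 − 0.764088) = 0.959187
Parallel (D and E): 1 − (1 − 0.841000)(1 − 0.993000) = 0.998887
Series ([0.959187] and [0.998887]): 0.959187 × 0.998887 = 0.9581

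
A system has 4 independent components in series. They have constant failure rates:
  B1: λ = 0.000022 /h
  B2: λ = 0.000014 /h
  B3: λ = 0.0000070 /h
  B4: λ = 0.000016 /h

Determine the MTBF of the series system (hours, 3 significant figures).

Series of exponential components: λ_sys = Σ λ_i
λ_sys = 0.000022 + 0.000014 + 0.0000070 + 0.000016 = 5.9000e-05 /h
MTBF = 1 / λ_sys = 16900 h

16900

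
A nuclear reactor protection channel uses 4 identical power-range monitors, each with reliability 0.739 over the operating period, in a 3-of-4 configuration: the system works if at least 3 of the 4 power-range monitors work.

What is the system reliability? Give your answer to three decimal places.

R = Σ_{i=3}^{4} C(4,i) p^i (1−p)^{4−i} with p = 0.739
C(4,3)·0.739^3·0.261^1 = 0.42134
C(4,4)·0.739^4·0.261^0 = 0.29825
Sum = 0.720

0.720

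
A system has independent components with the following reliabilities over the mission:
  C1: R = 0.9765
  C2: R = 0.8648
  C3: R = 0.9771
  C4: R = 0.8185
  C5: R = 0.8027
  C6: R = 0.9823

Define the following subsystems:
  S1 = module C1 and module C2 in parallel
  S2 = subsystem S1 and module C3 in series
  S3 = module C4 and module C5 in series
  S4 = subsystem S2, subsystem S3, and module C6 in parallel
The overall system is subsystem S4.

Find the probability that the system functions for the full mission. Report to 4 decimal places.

0.9998

Parallel (C1 and C2): 1 − (1 − 0.976500)(1 − 0.864800) = 0.996823
Series ([0.996823] and C3): 0.996823 × 0.977100 = 0.973996
Series (C4 and C5): 0.818500 × 0.802700 = 0.657010
Parallel ([0.973996], [0.657010], and C6): 1 − (1 − 0.973996)(1 − 0.657010)(1 − 0.982300) = 0.9998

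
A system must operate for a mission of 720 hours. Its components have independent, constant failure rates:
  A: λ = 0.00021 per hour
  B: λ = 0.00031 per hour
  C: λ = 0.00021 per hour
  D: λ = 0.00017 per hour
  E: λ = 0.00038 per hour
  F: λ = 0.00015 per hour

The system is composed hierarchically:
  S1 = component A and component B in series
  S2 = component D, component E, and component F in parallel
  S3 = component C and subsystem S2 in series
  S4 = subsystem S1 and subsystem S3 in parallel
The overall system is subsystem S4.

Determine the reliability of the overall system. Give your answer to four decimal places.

0.9554

R(A) = exp(−0.00021 × 720) = 0.859676
R(B) = exp(−0.00031 × 720) = 0.799955
R(C) = exp(−0.00021 × 720) = 0.859676
R(D) = exp(−0.00017 × 720) = 0.884794
R(E) = exp(−0.00038 × 720) = 0.760636
R(F) = exp(−0.00015 × 720) = 0.897628
Series (A and B): 0.859676 × 0.799955 = 0.687702
Parallel (D, E, and F): 1 − (1 − 0.884794)(1 − 0.760636)(1 − 0.897628) = 0.997177
Series (C and [0.997177]): 0.859676 × 0.997177 = 0.857249
Parallel ([0.687702] and [0.857249]): 1 − (1 − 0.687702)(1 − 0.857249) = 0.9554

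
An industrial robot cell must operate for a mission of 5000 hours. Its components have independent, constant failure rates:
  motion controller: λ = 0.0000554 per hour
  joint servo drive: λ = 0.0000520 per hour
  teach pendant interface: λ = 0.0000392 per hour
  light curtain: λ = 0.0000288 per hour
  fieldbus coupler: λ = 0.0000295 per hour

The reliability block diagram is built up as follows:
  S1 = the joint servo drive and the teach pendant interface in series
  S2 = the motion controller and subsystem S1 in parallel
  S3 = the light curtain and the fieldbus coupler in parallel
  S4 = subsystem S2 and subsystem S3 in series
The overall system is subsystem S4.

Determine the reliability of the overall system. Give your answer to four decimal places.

0.8946

R(motion controller) = exp(−0.0000554 × 5000) = 0.758054
R(joint servo drive) = exp(−0.0000520 × 5000) = 0.771052
R(teach pendant interface) = exp(−0.0000392 × 5000) = 0.822012
R(light curtain) = exp(−0.0000288 × 5000) = 0.865888
R(fieldbus coupler) = exp(−0.0000295 × 5000) = 0.862862
Series (joint servo drive and teach pendant interface): 0.771052 × 0.822012 = 0.633814
Parallel (motion controller and [0.633814]): 1 − (1 − 0.758054)(1 − 0.633814) = 0.911403
Parallel (light curtain and fieldbus coupler): 1 − (1 − 0.865888)(1 − 0.862862) = 0.981608
Series ([0.911403] and [0.981608]): 0.911403 × 0.981608 = 0.8946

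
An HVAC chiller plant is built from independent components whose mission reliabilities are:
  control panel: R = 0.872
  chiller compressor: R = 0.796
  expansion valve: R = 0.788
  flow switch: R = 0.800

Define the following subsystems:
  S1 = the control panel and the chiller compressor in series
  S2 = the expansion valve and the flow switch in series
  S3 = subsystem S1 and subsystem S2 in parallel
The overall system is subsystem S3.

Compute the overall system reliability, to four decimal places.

Series (control panel and chiller compressor): 0.872000 × 0.796000 = 0.694112
Series (expansion valve and flow switch): 0.788000 × 0.800000 = 0.630400
Parallel ([0.694112] and [0.630400]): 1 − (1 − 0.694112)(1 − 0.630400) = 0.8869

0.8869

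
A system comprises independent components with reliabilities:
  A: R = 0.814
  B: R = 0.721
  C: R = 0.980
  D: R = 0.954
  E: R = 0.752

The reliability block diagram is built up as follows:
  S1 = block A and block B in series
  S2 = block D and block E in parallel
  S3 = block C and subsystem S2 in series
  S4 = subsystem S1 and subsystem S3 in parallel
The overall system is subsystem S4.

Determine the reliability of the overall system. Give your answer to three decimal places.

Series (A and B): 0.81400 × 0.72100 = 0.58689
Parallel (D and E): 1 − (1 − 0.95400)(1 − 0.75200) = 0.98859
Series (C and [0.98859]): 0.98000 × 0.98859 = 0.96882
Parallel ([0.58689] and [0.96882]): 1 − (1 − 0.58689)(1 − 0.96882) = 0.987

0.987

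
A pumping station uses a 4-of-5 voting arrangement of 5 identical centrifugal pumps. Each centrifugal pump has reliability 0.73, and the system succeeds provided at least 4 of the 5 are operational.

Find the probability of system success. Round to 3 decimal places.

0.591

R = Σ_{i=4}^{5} C(5,i) p^i (1−p)^{5−i} with p = 0.73
C(5,4)·0.73^4·0.27^1 = 0.38338
C(5,5)·0.73^5·0.27^0 = 0.20731
Sum = 0.591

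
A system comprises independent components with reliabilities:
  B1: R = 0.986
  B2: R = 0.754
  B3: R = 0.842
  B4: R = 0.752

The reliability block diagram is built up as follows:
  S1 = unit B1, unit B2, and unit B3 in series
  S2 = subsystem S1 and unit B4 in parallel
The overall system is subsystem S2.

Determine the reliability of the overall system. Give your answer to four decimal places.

Series (B1, B2, and B3): 0.986000 × 0.754000 × 0.842000 = 0.625980
Parallel ([0.625980] and B4): 1 − (1 − 0.625980)(1 − 0.752000) = 0.9072

0.9072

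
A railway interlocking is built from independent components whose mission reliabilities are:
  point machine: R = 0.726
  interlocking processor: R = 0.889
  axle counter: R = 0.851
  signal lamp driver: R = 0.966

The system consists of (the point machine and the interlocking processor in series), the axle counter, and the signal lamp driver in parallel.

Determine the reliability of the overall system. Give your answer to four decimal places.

0.9982

Series (point machine and interlocking processor): 0.726000 × 0.889000 = 0.645414
Parallel ([0.645414], axle counter, and signal lamp driver): 1 − (1 − 0.645414)(1 − 0.851000)(1 − 0.966000) = 0.9982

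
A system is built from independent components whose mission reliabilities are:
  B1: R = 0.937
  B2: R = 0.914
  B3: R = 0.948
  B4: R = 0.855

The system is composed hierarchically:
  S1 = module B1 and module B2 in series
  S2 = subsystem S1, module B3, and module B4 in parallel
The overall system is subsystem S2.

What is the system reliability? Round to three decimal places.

Series (B1 and B2): 0.93700 × 0.91400 = 0.85642
Parallel ([0.85642], B3, and B4): 1 − (1 − 0.85642)(1 − 0.94800)(1 − 0.85500) = 0.999

0.999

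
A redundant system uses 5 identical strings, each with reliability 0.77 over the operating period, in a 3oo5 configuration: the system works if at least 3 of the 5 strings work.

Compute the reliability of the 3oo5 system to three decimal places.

0.916

R = Σ_{i=3}^{5} C(5,i) p^i (1−p)^{5−i} with p = 0.77
C(5,3)·0.77^3·0.23^2 = 0.24151
C(5,4)·0.77^4·0.23^1 = 0.40426
C(5,5)·0.77^5·0.23^0 = 0.27068
Sum = 0.916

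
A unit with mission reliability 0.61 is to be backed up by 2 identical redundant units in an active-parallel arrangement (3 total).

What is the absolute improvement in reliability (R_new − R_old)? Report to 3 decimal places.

0.331

R_before = 0.61
R_after = 1 − (1 − 0.61)^3 = 0.941
ΔR = 0.941 − 0.61 = 0.331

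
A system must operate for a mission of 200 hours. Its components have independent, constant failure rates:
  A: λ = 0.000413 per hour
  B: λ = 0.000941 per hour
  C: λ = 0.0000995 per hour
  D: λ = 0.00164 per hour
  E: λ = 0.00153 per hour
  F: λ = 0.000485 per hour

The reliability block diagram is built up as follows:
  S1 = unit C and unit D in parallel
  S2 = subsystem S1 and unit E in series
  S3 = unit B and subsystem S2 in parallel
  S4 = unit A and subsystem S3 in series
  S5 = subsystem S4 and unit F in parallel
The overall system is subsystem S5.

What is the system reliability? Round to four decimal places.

R(A) = exp(−0.000413 × 200) = 0.920719
R(B) = exp(−0.000941 × 200) = 0.828449
R(C) = exp(−0.0000995 × 200) = 0.980297
R(D) = exp(−0.00164 × 200) = 0.720363
R(E) = exp(−0.00153 × 200) = 0.736387
R(F) = exp(−0.000485 × 200) = 0.907556
Parallel (C and D): 1 − (1 − 0.980297)(1 − 0.720363) = 0.994490
Series ([0.994490] and E): 0.994490 × 0.736387 = 0.732330
Parallel (B and [0.732330]): 1 − (1 − 0.828449)(1 − 0.732330) = 0.954081
Series (A and [0.954081]): 0.920719 × 0.954081 = 0.878441
Parallel ([0.878441] and F): 1 − (1 − 0.878441)(1 − 0.907556) = 0.9888

0.9888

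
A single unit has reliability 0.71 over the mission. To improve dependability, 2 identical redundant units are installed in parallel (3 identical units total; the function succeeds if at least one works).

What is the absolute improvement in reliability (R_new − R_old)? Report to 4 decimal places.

R_before = 0.71
R_after = 1 − (1 − 0.71)^3 = 0.9756
ΔR = 0.9756 − 0.71 = 0.2656

0.2656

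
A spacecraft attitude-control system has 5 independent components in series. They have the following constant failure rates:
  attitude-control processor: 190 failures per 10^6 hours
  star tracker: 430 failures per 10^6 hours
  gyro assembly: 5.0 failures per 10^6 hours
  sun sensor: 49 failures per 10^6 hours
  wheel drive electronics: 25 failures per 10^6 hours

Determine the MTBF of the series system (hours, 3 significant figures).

Series of exponential components: λ_sys = Σ λ_i
λ_sys = 0.00019 + 0.00043 + 0.0000050 + 0.000049 + 0.000025 = 6.9900e-04 /h
MTBF = 1 / λ_sys = 1430 h

1430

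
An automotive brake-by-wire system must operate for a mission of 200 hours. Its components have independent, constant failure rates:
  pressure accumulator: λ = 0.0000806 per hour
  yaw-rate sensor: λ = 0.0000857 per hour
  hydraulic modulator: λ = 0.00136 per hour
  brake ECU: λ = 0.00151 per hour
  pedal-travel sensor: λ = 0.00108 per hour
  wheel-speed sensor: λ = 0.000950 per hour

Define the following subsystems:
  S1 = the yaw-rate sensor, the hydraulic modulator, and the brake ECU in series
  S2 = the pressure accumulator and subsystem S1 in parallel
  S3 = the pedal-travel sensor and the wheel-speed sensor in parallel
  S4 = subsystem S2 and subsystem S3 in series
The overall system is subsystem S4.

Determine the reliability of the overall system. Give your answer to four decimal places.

R(pressure accumulator) = exp(−0.0000806 × 200) = 0.984009
R(yaw-rate sensor) = exp(−0.0000857 × 200) = 0.983006
R(hydraulic modulator) = exp(−0.00136 × 200) = 0.761854
R(brake ECU) = exp(−0.00151 × 200) = 0.739338
R(pedal-travel sensor) = exp(−0.00108 × 200) = 0.805735
R(wheel-speed sensor) = exp(−0.000950 × 200) = 0.826959
Series (yaw-rate sensor, hydraulic modulator, and brake ECU): 0.983006 × 0.761854 × 0.739338 = 0.553695
Parallel (pressure accumulator and [0.553695]): 1 − (1 − 0.984009)(1 − 0.553695) = 0.992863
Parallel (pedal-travel sensor and wheel-speed sensor): 1 − (1 − 0.805735)(1 − 0.826959) = 0.966384
Series ([0.992863] and [0.966384]): 0.992863 × 0.966384 = 0.9595

0.9595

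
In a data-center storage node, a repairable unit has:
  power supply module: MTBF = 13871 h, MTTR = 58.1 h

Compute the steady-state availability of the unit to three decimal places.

0.996

A(power supply module) = MTBF/(MTBF+MTTR) = 13871/(13871+58.1) = 0.996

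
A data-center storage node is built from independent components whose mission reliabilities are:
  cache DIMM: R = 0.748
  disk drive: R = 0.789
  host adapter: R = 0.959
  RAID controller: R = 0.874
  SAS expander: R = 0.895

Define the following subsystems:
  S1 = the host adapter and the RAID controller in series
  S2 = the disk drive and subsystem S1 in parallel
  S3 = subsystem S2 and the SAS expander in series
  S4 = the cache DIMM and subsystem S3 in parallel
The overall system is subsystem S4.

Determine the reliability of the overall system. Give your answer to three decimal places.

Series (host adapter and RAID controller): 0.95900 × 0.87400 = 0.83817
Parallel (disk drive and [0.83817]): 1 − (1 − 0.78900)(1 − 0.83817) = 0.96585
Series ([0.96585] and SAS expander): 0.96585 × 0.89500 = 0.86444
Parallel (cache DIMM and [0.86444]): 1 − (1 − 0.74800)(1 − 0.86444) = 0.966

0.966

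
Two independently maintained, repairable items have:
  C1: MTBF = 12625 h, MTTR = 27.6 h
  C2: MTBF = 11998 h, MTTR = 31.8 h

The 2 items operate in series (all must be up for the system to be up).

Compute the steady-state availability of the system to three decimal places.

0.995

A(C1) = MTBF/(MTBF+MTTR) = 12625/(12625+27.6) = 0.997819
A(C2) = MTBF/(MTBF+MTTR) = 11998/(11998+31.8) = 0.997357
Series availability: 0.997819 × 0.997357 = 0.995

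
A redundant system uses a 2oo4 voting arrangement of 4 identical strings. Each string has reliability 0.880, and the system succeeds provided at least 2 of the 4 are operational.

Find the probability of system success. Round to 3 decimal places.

R = Σ_{i=2}^{4} C(4,i) p^i (1−p)^{4−i} with p = 0.880
C(4,2)·0.880^2·0.120^2 = 0.06691
C(4,3)·0.880^3·0.120^1 = 0.32711
C(4,4)·0.880^4·0.120^0 = 0.59970
Sum = 0.994

0.994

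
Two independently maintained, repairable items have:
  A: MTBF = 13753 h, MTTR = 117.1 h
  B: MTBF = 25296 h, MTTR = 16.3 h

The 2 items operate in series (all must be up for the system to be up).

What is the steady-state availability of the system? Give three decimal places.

0.991

A(A) = MTBF/(MTBF+MTTR) = 13753/(13753+117.1) = 0.991557
A(B) = MTBF/(MTBF+MTTR) = 25296/(25296+16.3) = 0.999356
Series availability: 0.991557 × 0.999356 = 0.991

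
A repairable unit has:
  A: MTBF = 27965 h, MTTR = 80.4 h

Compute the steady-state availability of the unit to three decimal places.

0.997

A(A) = MTBF/(MTBF+MTTR) = 27965/(27965+80.4) = 0.997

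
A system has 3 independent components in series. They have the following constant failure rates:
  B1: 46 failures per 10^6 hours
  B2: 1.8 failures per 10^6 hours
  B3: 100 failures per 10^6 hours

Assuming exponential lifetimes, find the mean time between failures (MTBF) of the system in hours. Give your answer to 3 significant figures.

Series of exponential components: λ_sys = Σ λ_i
λ_sys = 0.000046 + 0.0000018 + 0.00010 = 1.4780e-04 /h
MTBF = 1 / λ_sys = 6770 h

6770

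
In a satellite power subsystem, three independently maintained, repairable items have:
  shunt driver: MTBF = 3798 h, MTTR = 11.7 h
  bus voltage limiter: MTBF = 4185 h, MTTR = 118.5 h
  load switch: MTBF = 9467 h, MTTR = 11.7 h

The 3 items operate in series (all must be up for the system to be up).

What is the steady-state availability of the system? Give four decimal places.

0.9683

A(shunt driver) = MTBF/(MTBF+MTTR) = 3798/(3798+11.7) = 0.996929
A(bus voltage limiter) = MTBF/(MTBF+MTTR) = 4185/(4185+118.5) = 0.972464
A(load switch) = MTBF/(MTBF+MTTR) = 9467/(9467+11.7) = 0.998766
Series availability: 0.996929 × 0.972464 × 0.998766 = 0.9683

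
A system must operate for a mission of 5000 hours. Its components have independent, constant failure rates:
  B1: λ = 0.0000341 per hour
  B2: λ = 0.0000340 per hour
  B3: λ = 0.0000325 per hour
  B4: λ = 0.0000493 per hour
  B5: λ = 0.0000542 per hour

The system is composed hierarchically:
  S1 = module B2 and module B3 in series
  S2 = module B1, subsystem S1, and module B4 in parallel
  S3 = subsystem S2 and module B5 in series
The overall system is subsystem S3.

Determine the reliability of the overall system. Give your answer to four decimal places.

0.7552

R(B1) = exp(−0.0000341 × 5000) = 0.843243
R(B2) = exp(−0.0000340 × 5000) = 0.843665
R(B3) = exp(−0.0000325 × 5000) = 0.850016
R(B4) = exp(−0.0000493 × 5000) = 0.781531
R(B5) = exp(−0.0000542 × 5000) = 0.762616
Series (B2 and B3): 0.843665 × 0.850016 = 0.717129
Parallel (B1, [0.717129], and B4): 1 − (1 − 0.843243)(1 − 0.717129)(1 − 0.781531) = 0.990313
Series ([0.990313] and B5): 0.990313 × 0.762616 = 0.7552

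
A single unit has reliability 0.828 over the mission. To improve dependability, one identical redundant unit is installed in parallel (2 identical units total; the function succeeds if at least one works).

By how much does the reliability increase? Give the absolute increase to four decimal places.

0.1424

R_before = 0.828
R_after = 1 − (1 − 0.828)^2 = 0.9704
ΔR = 0.9704 − 0.828 = 0.1424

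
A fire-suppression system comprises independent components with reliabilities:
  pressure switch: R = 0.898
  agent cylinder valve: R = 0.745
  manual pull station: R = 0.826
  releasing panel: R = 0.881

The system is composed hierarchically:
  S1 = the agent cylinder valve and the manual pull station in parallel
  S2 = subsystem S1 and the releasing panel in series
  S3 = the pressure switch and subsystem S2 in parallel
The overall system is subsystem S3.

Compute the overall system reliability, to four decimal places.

0.9839

Parallel (agent cylinder valve and manual pull station): 1 − (1 − 0.745000)(1 − 0.826000) = 0.955630
Series ([0.955630] and releasing panel): 0.955630 × 0.881000 = 0.841910
Parallel (pressure switch and [0.841910]): 1 − (1 − 0.898000)(1 − 0.841910) = 0.9839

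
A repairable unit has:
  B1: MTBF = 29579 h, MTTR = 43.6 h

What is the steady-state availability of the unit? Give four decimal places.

0.9985

A(B1) = MTBF/(MTBF+MTTR) = 29579/(29579+43.6) = 0.9985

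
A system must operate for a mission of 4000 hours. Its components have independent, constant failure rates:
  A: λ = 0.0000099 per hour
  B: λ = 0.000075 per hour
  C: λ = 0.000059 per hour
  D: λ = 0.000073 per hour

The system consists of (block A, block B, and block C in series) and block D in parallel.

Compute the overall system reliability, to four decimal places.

R(A) = exp(−0.0000099 × 4000) = 0.961174
R(B) = exp(−0.000075 × 4000) = 0.740818
R(C) = exp(−0.000059 × 4000) = 0.789781
R(D) = exp(−0.000073 × 4000) = 0.746769
Series (A, B, and C): 0.961174 × 0.740818 × 0.789781 = 0.562368
Parallel ([0.562368] and D): 1 − (1 − 0.562368)(1 − 0.746769) = 0.8892

0.8892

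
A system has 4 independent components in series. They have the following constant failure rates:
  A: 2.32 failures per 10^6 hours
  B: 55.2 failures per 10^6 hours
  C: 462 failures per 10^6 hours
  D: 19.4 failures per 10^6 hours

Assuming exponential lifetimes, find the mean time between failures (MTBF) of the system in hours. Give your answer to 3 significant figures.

Series of exponential components: λ_sys = Σ λ_i
λ_sys = 0.00000232 + 0.0000552 + 0.000462 + 0.0000194 = 5.3892e-04 /h
MTBF = 1 / λ_sys = 1860 h

1860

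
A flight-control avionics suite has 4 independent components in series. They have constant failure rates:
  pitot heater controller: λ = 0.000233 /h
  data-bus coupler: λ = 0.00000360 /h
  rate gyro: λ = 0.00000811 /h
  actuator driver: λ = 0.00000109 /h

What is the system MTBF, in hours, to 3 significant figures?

Series of exponential components: λ_sys = Σ λ_i
λ_sys = 0.000233 + 0.00000360 + 0.00000811 + 0.00000109 = 2.4580e-04 /h
MTBF = 1 / λ_sys = 4070 h

4070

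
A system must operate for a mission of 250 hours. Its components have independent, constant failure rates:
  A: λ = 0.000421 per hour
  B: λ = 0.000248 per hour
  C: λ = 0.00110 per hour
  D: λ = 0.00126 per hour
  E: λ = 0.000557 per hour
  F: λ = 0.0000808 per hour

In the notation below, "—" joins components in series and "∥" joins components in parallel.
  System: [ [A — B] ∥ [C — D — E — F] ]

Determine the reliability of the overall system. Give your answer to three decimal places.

R(A) = exp(−0.000421 × 250) = 0.90010
R(B) = exp(−0.000248 × 250) = 0.93988
R(C) = exp(−0.00110 × 250) = 0.75957
R(D) = exp(−0.00126 × 250) = 0.72979
R(E) = exp(−0.000557 × 250) = 0.87001
R(F) = exp(−0.0000808 × 250) = 0.98000
Series (A and B): 0.90010 × 0.93988 = 0.84599
Series (C, D, E, and F): 0.75957 × 0.72979 × 0.87001 × 0.98000 = 0.47262
Parallel ([0.84599] and [0.47262]): 1 − (1 − 0.84599)(1 − 0.47262) = 0.919

0.919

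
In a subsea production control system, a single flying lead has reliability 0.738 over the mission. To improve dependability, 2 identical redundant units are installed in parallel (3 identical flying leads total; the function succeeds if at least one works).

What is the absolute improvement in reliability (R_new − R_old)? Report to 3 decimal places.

0.244

R_before = 0.738
R_after = 1 − (1 − 0.738)^3 = 0.982
ΔR = 0.982 − 0.738 = 0.244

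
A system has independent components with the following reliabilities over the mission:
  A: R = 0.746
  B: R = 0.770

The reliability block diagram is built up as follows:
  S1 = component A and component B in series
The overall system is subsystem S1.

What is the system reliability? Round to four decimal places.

0.5744

Series (A and B): 0.746000 × 0.770000 = 0.5744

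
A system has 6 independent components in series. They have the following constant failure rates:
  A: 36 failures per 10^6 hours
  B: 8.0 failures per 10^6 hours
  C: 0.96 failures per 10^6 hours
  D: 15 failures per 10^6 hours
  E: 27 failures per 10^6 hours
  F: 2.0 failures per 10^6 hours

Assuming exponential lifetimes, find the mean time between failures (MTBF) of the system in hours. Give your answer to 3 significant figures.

11200

Series of exponential components: λ_sys = Σ λ_i
λ_sys = 0.000036 + 0.0000080 + 0.00000096 + 0.000015 + 0.000027 + 0.0000020 = 8.8960e-05 /h
MTBF = 1 / λ_sys = 11200 h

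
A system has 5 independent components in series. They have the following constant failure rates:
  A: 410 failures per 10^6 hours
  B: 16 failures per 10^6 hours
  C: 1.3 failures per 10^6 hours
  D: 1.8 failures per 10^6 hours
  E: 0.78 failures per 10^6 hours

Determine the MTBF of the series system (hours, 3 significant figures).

2330

Series of exponential components: λ_sys = Σ λ_i
λ_sys = 0.00041 + 0.000016 + 0.0000013 + 0.0000018 + 0.00000078 = 4.2988e-04 /h
MTBF = 1 / λ_sys = 2330 h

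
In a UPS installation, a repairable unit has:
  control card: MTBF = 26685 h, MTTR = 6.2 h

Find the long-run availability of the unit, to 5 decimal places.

A(control card) = MTBF/(MTBF+MTTR) = 26685/(26685+6.2) = 0.99977

0.99977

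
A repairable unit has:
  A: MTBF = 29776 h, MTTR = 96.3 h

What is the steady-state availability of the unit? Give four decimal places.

0.9968

A(A) = MTBF/(MTBF+MTTR) = 29776/(29776+96.3) = 0.9968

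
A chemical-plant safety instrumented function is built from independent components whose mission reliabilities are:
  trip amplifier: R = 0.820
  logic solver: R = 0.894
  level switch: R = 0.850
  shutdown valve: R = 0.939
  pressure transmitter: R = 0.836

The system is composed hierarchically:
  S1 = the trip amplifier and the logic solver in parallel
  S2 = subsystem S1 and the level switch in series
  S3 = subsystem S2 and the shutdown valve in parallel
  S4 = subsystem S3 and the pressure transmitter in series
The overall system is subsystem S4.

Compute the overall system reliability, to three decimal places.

0.828

Parallel (trip amplifier and logic solver): 1 − (1 − 0.82000)(1 − 0.89400) = 0.98092
Series ([0.98092] and level switch): 0.98092 × 0.85000 = 0.83378
Parallel ([0.83378] and shutdown valve): 1 − (1 − 0.83378)(1 − 0.93900) = 0.98986
Series ([0.98986] and pressure transmitter): 0.98986 × 0.83600 = 0.828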